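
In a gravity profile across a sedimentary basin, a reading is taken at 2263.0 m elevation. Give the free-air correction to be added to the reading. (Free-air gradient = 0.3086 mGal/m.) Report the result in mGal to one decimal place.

Free-air correction = 0.3086 × 2263.0 = 698.4 mGal

698.4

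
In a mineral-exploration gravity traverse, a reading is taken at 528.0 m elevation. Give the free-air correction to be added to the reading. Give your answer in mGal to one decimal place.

Free-air correction = 0.3086 × 528.0 = 162.9 mGal

162.9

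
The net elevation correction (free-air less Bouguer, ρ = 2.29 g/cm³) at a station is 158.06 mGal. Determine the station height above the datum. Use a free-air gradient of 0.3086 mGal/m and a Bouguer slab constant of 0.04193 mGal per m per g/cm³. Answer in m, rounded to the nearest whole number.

744

Combined gradient = 0.3086 − 0.04193 × 2.29 = 0.2125803 mGal/m
h = 158.06 / 0.2125803 = 743.53 m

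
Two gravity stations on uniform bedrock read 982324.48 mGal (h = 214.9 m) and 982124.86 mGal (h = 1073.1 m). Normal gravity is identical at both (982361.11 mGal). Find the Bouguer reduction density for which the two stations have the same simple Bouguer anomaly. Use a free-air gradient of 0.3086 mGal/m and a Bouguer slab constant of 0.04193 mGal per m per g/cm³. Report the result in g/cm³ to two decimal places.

Δg_obs = 982124.86 − 982324.48 = -199.62 mGal over Δh = 1073.1 − 214.9 = 858.2 m
Equal Bouguer anomalies ⇒ Δg_obs + (0.3086 − 0.04193ρ)·Δh = 0
0.3086 − 0.04193ρ = −Δg_obs/Δh = 0.23260
ρ = (0.3086 − 0.23260) / 0.04193 = 1.81 g/cm³

1.81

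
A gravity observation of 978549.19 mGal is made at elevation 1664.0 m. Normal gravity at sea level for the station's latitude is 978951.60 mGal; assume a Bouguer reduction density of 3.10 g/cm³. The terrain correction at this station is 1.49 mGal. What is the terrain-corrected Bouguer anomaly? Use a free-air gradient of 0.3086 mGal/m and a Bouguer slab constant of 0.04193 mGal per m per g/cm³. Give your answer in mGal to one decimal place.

-103.7

Free-air correction = 0.3086 × 1664.0 = 513.51 mGal
Free-air anomaly = 978549.19 − 978951.60 + (513.51) = 111.10 mGal
Bouguer slab correction = 0.04193 × 3.10 × 1664.0 = 216.29 mGal
Simple Bouguer anomaly = 111.10 − (216.29) = -105.19 mGal
Complete Bouguer anomaly = -105.19 + 1.49 = -103.70 mGal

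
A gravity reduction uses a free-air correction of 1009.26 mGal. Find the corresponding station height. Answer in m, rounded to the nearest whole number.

h = 1009.26 / 0.3086 = 3270.45 m

3270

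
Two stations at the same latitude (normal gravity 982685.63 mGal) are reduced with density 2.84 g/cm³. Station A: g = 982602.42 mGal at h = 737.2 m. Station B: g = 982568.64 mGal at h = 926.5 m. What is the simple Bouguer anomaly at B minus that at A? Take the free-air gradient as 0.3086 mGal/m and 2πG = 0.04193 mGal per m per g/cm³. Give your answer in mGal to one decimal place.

Δg_SB(A) = 982602.42 − 982685.63 + 0.3086×737.2 − 0.04193×2.84×737.2 = 56.50 mGal
Δg_SB(B) = 982568.64 − 982685.63 + 0.3086×926.5 − 0.04193×2.84×926.5 = 58.60 mGal
Difference = 58.60 − (56.50) = 2.10 mGal

2.1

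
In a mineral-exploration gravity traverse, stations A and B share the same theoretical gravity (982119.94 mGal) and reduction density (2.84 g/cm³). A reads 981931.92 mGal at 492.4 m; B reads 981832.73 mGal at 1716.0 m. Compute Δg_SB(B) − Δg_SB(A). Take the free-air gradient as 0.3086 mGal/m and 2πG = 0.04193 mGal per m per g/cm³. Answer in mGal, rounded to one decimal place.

132.7

Δg_SB(A) = 981931.92 − 982119.94 + 0.3086×492.4 − 0.04193×2.84×492.4 = -94.70 mGal
Δg_SB(B) = 981832.73 − 982119.94 + 0.3086×1716.0 − 0.04193×2.84×1716.0 = 38.00 mGal
Difference = 38.00 − (-94.70) = 132.70 mGal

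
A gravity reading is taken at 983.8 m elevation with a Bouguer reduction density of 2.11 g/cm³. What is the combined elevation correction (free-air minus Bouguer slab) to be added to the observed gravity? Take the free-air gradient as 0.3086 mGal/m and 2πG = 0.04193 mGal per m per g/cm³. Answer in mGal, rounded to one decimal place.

216.6

Combined gradient = 0.3086 − 0.04193 × 2.11 = 0.2201277 mGal/m
Combined elevation correction = 0.2201277 × 983.8 = 216.6 mGal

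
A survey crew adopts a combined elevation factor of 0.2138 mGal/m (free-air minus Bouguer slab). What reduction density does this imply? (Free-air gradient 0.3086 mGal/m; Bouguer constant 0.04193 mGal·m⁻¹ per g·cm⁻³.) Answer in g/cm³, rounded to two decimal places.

2.26

0.2138 = 0.3086 − 0.04193 × ρ
ρ = (0.3086 − 0.2138) / 0.04193 = 2.26 g/cm³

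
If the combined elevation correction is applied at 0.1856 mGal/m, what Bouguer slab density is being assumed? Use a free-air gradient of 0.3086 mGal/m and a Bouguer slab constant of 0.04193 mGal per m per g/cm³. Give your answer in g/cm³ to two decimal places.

0.1856 = 0.3086 − 0.04193 × ρ
ρ = (0.3086 − 0.1856) / 0.04193 = 2.93 g/cm³

2.93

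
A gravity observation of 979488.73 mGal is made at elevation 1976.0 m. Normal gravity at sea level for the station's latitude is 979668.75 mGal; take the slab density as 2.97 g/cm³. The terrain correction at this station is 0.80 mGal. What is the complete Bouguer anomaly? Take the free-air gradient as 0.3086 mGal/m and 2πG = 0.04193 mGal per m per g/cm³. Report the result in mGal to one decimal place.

Free-air correction = 0.3086 × 1976.0 = 609.79 mGal
Free-air anomaly = 979488.73 − 979668.75 + (609.79) = 429.77 mGal
Bouguer slab correction = 0.04193 × 2.97 × 1976.0 = 246.08 mGal
Simple Bouguer anomaly = 429.77 − (246.08) = 183.69 mGal
Complete Bouguer anomaly = 183.69 + 0.80 = 184.49 mGal

184.5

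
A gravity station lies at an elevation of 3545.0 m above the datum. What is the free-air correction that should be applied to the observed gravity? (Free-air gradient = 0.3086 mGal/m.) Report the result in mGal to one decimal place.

1094.0

Free-air correction = 0.3086 × 3545.0 = 1094.0 mGal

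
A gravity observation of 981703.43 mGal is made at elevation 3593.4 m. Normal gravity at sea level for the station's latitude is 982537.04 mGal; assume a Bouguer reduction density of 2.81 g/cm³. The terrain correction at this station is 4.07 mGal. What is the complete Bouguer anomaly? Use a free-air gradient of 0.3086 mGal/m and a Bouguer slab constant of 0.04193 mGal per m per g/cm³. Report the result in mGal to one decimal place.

Free-air correction = 0.3086 × 3593.4 = 1108.92 mGal
Free-air anomaly = 981703.43 − 982537.04 + (1108.92) = 275.31 mGal
Bouguer slab correction = 0.04193 × 2.81 × 3593.4 = 423.39 mGal
Simple Bouguer anomaly = 275.31 − (423.39) = -148.08 mGal
Complete Bouguer anomaly = -148.08 + 4.07 = -144.01 mGal

-144.0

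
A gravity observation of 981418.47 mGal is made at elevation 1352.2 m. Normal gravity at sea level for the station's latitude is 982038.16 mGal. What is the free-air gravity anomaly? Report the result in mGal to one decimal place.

Free-air correction = 0.3086 × 1352.2 = 417.29 mGal
Free-air anomaly = 981418.47 − 982038.16 + (417.29) = -202.40 mGal

-202.4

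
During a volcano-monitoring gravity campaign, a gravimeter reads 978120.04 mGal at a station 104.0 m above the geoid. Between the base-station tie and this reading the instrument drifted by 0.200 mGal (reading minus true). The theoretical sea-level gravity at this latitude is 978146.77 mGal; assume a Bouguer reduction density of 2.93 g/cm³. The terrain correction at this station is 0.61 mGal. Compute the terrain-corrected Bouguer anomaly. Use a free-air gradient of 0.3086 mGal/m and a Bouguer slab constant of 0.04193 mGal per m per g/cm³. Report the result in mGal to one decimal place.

-7.0

Drift-corrected reading = 978120.04 − (0.200) = 978119.840 mGal
Free-air correction = 0.3086 × 104.0 = 32.09 mGal
Free-air anomaly = 978119.840 − 978146.77 + (32.09) = 5.160 mGal
Bouguer slab correction = 0.04193 × 2.93 × 104.0 = 12.78 mGal
Simple Bouguer anomaly = 5.160 − (12.78) = -7.620 mGal
Complete Bouguer anomaly = -7.620 + 0.61 = -7.010 mGal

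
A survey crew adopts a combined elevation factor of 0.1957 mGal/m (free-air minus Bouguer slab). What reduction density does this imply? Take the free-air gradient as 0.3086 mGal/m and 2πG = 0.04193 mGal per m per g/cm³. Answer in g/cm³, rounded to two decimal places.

2.69

0.1957 = 0.3086 − 0.04193 × ρ
ρ = (0.3086 − 0.1957) / 0.04193 = 2.69 g/cm³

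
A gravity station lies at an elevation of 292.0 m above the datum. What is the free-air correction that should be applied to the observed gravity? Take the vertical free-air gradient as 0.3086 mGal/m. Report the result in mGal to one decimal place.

Free-air correction = 0.3086 × 292.0 = 90.1 mGal

90.1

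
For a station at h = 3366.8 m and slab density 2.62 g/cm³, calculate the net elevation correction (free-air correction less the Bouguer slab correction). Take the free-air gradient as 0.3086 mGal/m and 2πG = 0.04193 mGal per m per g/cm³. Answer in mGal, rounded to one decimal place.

669.1

Combined gradient = 0.3086 − 0.04193 × 2.62 = 0.1987434 mGal/m
Combined elevation correction = 0.1987434 × 3366.8 = 669.1 mGal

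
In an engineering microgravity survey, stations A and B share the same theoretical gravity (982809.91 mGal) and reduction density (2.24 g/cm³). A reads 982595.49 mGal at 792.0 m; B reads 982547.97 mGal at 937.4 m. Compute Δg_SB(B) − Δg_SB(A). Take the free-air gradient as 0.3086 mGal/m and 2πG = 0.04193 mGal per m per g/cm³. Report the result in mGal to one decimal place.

-16.3

Δg_SB(A) = 982595.49 − 982809.91 + 0.3086×792.0 − 0.04193×2.24×792.0 = -44.40 mGal
Δg_SB(B) = 982547.97 − 982809.91 + 0.3086×937.4 − 0.04193×2.24×937.4 = -60.70 mGal
Difference = -60.70 − (-44.40) = -16.30 mGal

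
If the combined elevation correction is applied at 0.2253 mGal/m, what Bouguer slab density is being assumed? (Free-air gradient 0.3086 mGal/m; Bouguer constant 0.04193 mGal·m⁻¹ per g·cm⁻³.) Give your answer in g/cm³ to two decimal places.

0.2253 = 0.3086 − 0.04193 × ρ
ρ = (0.3086 − 0.2253) / 0.04193 = 1.99 g/cm³

1.99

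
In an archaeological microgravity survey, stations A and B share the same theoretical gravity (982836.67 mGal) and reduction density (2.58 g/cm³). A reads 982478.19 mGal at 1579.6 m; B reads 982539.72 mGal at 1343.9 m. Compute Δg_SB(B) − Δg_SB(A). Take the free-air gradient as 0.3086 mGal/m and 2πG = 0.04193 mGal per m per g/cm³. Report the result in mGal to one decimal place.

Δg_SB(A) = 982478.19 − 982836.67 + 0.3086×1579.6 − 0.04193×2.58×1579.6 = -41.90 mGal
Δg_SB(B) = 982539.72 − 982836.67 + 0.3086×1343.9 − 0.04193×2.58×1343.9 = -27.60 mGal
Difference = -27.60 − (-41.90) = 14.30 mGal

14.3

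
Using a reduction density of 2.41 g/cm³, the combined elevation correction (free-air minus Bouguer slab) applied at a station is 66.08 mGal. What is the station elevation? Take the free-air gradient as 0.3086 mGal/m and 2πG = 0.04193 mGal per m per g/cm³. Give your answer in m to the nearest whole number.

Combined gradient = 0.3086 − 0.04193 × 2.41 = 0.2075487 mGal/m
h = 66.08 / 0.2075487 = 318.38 m

318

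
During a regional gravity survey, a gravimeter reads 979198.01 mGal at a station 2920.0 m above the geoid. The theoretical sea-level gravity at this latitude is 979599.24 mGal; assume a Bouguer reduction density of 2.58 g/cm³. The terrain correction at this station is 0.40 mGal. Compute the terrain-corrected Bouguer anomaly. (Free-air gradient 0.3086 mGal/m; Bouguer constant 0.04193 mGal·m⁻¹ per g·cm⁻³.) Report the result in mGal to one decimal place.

Free-air correction = 0.3086 × 2920.0 = 901.11 mGal
Free-air anomaly = 979198.01 − 979599.24 + (901.11) = 499.88 mGal
Bouguer slab correction = 0.04193 × 2.58 × 2920.0 = 315.88 mGal
Simple Bouguer anomaly = 499.88 − (315.88) = 184.00 mGal
Complete Bouguer anomaly = 184.00 + 0.40 = 184.40 mGal

184.4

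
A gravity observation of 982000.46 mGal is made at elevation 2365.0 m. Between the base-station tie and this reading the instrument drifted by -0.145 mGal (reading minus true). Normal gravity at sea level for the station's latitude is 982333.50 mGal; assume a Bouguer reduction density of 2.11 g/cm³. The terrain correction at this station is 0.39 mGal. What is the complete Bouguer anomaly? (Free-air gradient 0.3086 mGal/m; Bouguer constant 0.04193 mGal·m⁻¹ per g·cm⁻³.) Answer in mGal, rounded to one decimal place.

188.1

Drift-corrected reading = 982000.46 − (-0.145) = 982000.605 mGal
Free-air correction = 0.3086 × 2365.0 = 729.84 mGal
Free-air anomaly = 982000.605 − 982333.50 + (729.84) = 396.945 mGal
Bouguer slab correction = 0.04193 × 2.11 × 2365.0 = 209.24 mGal
Simple Bouguer anomaly = 396.945 − (209.24) = 187.705 mGal
Complete Bouguer anomaly = 187.705 + 0.39 = 188.095 mGal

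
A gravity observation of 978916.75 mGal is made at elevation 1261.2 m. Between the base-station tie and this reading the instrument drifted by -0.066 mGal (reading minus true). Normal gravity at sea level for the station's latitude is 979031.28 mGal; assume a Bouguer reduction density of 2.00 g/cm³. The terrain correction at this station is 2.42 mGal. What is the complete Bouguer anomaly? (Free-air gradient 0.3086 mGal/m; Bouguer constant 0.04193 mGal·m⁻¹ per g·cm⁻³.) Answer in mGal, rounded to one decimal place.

171.4

Drift-corrected reading = 978916.75 − (-0.066) = 978916.816 mGal
Free-air correction = 0.3086 × 1261.2 = 389.21 mGal
Free-air anomaly = 978916.816 − 979031.28 + (389.21) = 274.746 mGal
Bouguer slab correction = 0.04193 × 2.00 × 1261.2 = 105.76 mGal
Simple Bouguer anomaly = 274.746 − (105.76) = 168.986 mGal
Complete Bouguer anomaly = 168.986 + 2.42 = 171.406 mGal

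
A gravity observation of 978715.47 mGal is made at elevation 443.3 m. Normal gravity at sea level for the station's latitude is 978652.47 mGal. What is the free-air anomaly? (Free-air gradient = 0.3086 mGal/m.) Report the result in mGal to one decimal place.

Free-air correction = 0.3086 × 443.3 = 136.80 mGal
Free-air anomaly = 978715.47 − 978652.47 + (136.80) = 199.80 mGal

199.8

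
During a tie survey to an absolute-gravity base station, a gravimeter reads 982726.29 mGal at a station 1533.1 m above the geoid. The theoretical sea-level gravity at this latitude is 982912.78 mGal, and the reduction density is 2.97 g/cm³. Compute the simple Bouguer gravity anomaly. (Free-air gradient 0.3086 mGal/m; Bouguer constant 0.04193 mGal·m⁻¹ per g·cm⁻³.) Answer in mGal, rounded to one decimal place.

95.7

Free-air correction = 0.3086 × 1533.1 = 473.11 mGal
Free-air anomaly = 982726.29 − 982912.78 + (473.11) = 286.62 mGal
Bouguer slab correction = 0.04193 × 2.97 × 1533.1 = 190.92 mGal
Simple Bouguer anomaly = 286.62 − (190.92) = 95.70 mGal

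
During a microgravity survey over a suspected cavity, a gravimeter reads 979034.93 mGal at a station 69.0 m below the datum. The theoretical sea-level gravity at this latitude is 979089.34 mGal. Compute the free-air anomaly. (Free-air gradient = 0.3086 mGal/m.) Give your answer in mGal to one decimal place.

Free-air correction = 0.3086 × -69.0 = -21.29 mGal
Free-air anomaly = 979034.93 − 979089.34 + (-21.29) = -75.70 mGal

-75.7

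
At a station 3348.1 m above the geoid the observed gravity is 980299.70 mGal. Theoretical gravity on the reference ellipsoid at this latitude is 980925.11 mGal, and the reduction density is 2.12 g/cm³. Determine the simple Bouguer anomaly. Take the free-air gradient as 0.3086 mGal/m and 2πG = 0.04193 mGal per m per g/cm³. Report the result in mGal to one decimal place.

110.2

Free-air correction = 0.3086 × 3348.1 = 1033.22 mGal
Free-air anomaly = 980299.70 − 980925.11 + (1033.22) = 407.81 mGal
Bouguer slab correction = 0.04193 × 2.12 × 3348.1 = 297.62 mGal
Simple Bouguer anomaly = 407.81 − (297.62) = 110.19 mGal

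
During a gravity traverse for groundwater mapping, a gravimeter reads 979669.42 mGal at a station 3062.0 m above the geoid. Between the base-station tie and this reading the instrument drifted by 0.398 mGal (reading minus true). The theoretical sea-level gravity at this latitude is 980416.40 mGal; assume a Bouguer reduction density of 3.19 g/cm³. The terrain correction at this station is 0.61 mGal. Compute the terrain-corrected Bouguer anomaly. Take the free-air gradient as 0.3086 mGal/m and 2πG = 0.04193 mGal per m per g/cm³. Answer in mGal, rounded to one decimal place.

-211.4

Drift-corrected reading = 979669.42 − (0.398) = 979669.022 mGal
Free-air correction = 0.3086 × 3062.0 = 944.93 mGal
Free-air anomaly = 979669.022 − 980416.40 + (944.93) = 197.552 mGal
Bouguer slab correction = 0.04193 × 3.19 × 3062.0 = 409.56 mGal
Simple Bouguer anomaly = 197.552 − (409.56) = -212.008 mGal
Complete Bouguer anomaly = -212.008 + 0.61 = -211.398 mGal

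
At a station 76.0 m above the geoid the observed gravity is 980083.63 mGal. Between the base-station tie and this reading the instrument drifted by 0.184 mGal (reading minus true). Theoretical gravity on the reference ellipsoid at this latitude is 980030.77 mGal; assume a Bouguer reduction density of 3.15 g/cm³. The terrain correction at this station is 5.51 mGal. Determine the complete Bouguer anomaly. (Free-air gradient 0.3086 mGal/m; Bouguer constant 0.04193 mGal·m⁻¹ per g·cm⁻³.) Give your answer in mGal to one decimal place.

71.6

Drift-corrected reading = 980083.63 − (0.184) = 980083.446 mGal
Free-air correction = 0.3086 × 76.0 = 23.45 mGal
Free-air anomaly = 980083.446 − 980030.77 + (23.45) = 76.126 mGal
Bouguer slab correction = 0.04193 × 3.15 × 76.0 = 10.04 mGal
Simple Bouguer anomaly = 76.126 − (10.04) = 66.086 mGal
Complete Bouguer anomaly = 66.086 + 5.51 = 71.596 mGal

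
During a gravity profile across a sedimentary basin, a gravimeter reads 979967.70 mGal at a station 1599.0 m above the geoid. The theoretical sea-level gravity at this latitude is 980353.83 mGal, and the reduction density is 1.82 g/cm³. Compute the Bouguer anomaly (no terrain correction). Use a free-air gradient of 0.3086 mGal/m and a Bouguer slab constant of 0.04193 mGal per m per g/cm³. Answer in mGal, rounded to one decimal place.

Free-air correction = 0.3086 × 1599.0 = 493.45 mGal
Free-air anomaly = 979967.70 − 980353.83 + (493.45) = 107.32 mGal
Bouguer slab correction = 0.04193 × 1.82 × 1599.0 = 122.02 mGal
Simple Bouguer anomaly = 107.32 − (122.02) = -14.70 mGal

-14.7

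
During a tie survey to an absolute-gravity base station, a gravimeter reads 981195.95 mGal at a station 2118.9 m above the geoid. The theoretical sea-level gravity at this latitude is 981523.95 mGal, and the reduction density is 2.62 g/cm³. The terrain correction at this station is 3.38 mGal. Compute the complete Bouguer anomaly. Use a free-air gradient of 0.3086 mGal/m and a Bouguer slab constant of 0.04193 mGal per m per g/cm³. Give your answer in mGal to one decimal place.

96.5

Free-air correction = 0.3086 × 2118.9 = 653.89 mGal
Free-air anomaly = 981195.95 − 981523.95 + (653.89) = 325.89 mGal
Bouguer slab correction = 0.04193 × 2.62 × 2118.9 = 232.78 mGal
Simple Bouguer anomaly = 325.89 − (232.78) = 93.11 mGal
Complete Bouguer anomaly = 93.11 + 3.38 = 96.49 mGal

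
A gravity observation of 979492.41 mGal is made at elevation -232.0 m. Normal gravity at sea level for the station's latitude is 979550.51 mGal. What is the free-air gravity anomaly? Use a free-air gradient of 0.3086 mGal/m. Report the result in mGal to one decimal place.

-129.7

Free-air correction = 0.3086 × -232.0 = -71.60 mGal
Free-air anomaly = 979492.41 − 979550.51 + (-71.60) = -129.70 mGal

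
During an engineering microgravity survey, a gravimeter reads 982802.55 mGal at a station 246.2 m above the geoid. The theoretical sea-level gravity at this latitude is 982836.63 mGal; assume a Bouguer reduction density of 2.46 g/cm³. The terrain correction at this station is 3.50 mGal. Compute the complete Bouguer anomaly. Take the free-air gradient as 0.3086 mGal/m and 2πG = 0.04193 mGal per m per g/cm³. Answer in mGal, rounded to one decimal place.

Free-air correction = 0.3086 × 246.2 = 75.98 mGal
Free-air anomaly = 982802.55 − 982836.63 + (75.98) = 41.90 mGal
Bouguer slab correction = 0.04193 × 2.46 × 246.2 = 25.39 mGal
Simple Bouguer anomaly = 41.90 − (25.39) = 16.51 mGal
Complete Bouguer anomaly = 16.51 + 3.50 = 20.01 mGal

20.0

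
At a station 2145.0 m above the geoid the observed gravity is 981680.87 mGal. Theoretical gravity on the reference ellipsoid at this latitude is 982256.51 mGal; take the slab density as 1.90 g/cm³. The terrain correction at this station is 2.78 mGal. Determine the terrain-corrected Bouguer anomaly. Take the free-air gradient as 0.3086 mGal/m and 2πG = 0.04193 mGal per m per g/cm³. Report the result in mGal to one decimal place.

Free-air correction = 0.3086 × 2145.0 = 661.95 mGal
Free-air anomaly = 981680.87 − 982256.51 + (661.95) = 86.31 mGal
Bouguer slab correction = 0.04193 × 1.90 × 2145.0 = 170.89 mGal
Simple Bouguer anomaly = 86.31 − (170.89) = -84.58 mGal
Complete Bouguer anomaly = -84.58 + 2.78 = -81.80 mGal

-81.8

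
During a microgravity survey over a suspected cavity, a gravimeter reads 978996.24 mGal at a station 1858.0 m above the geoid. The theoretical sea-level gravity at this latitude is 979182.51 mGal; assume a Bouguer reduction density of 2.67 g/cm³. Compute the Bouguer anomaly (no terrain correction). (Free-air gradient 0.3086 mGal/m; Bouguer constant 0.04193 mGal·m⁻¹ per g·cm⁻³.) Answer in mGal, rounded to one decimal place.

Free-air correction = 0.3086 × 1858.0 = 573.38 mGal
Free-air anomaly = 978996.24 − 979182.51 + (573.38) = 387.11 mGal
Bouguer slab correction = 0.04193 × 2.67 × 1858.0 = 208.01 mGal
Simple Bouguer anomaly = 387.11 − (208.01) = 179.10 mGal

179.1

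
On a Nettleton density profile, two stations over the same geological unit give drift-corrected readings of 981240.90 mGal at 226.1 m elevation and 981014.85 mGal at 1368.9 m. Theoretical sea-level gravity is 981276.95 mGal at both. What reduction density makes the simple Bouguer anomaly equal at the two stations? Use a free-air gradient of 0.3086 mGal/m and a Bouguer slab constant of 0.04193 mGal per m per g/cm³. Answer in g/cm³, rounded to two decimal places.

2.64

Δg_obs = 981014.85 − 981240.90 = -226.05 mGal over Δh = 1368.9 − 226.1 = 1142.8 m
Equal Bouguer anomalies ⇒ Δg_obs + (0.3086 − 0.04193ρ)·Δh = 0
0.3086 − 0.04193ρ = −Δg_obs/Δh = 0.19780
ρ = (0.3086 − 0.19780) / 0.04193 = 2.64 g/cm³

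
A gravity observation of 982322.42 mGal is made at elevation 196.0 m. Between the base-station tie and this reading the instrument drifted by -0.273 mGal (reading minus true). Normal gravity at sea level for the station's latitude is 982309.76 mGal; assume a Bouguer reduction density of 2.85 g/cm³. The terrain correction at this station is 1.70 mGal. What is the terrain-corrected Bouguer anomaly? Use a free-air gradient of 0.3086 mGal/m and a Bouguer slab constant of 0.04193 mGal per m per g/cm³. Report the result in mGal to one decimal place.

Drift-corrected reading = 982322.42 − (-0.273) = 982322.693 mGal
Free-air correction = 0.3086 × 196.0 = 60.49 mGal
Free-air anomaly = 982322.693 − 982309.76 + (60.49) = 73.423 mGal
Bouguer slab correction = 0.04193 × 2.85 × 196.0 = 23.42 mGal
Simple Bouguer anomaly = 73.423 − (23.42) = 50.003 mGal
Complete Bouguer anomaly = 50.003 + 1.70 = 51.703 mGal

51.7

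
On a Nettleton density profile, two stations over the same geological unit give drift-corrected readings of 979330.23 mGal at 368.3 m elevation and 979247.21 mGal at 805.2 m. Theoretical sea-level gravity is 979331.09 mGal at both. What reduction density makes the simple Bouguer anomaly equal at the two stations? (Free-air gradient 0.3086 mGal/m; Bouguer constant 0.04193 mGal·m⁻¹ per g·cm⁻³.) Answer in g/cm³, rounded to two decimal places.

Δg_obs = 979247.21 − 979330.23 = -83.02 mGal over Δh = 805.2 − 368.3 = 436.9 m
Equal Bouguer anomalies ⇒ Δg_obs + (0.3086 − 0.04193ρ)·Δh = 0
0.3086 − 0.04193ρ = −Δg_obs/Δh = 0.19002
ρ = (0.3086 − 0.19002) / 0.04193 = 2.83 g/cm³

2.83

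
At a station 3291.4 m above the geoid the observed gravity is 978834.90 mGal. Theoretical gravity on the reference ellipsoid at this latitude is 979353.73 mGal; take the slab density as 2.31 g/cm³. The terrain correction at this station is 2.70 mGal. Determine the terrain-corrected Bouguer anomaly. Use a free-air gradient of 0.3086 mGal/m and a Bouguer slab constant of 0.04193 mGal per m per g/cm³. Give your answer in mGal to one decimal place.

Free-air correction = 0.3086 × 3291.4 = 1015.73 mGal
Free-air anomaly = 978834.90 − 979353.73 + (1015.73) = 496.90 mGal
Bouguer slab correction = 0.04193 × 2.31 × 3291.4 = 318.80 mGal
Simple Bouguer anomaly = 496.90 − (318.80) = 178.10 mGal
Complete Bouguer anomaly = 178.10 + 2.70 = 180.80 mGal

180.8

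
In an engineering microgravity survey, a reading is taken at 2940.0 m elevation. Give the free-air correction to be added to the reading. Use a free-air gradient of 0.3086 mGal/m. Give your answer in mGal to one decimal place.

Free-air correction = 0.3086 × 2940.0 = 907.3 mGal

907.3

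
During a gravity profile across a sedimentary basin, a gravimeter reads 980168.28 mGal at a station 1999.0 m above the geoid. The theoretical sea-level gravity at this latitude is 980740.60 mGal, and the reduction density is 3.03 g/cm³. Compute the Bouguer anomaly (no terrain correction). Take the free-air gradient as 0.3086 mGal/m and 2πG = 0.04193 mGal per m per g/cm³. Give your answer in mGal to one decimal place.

-209.4

Free-air correction = 0.3086 × 1999.0 = 616.89 mGal
Free-air anomaly = 980168.28 − 980740.60 + (616.89) = 44.57 mGal
Bouguer slab correction = 0.04193 × 3.03 × 1999.0 = 253.97 mGal
Simple Bouguer anomaly = 44.57 − (253.97) = -209.40 mGal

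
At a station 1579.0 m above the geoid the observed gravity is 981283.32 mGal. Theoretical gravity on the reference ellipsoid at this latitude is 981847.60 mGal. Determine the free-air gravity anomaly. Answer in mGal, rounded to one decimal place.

-77.0

Free-air correction = 0.3086 × 1579.0 = 487.28 mGal
Free-air anomaly = 981283.32 − 981847.60 + (487.28) = -77.00 mGal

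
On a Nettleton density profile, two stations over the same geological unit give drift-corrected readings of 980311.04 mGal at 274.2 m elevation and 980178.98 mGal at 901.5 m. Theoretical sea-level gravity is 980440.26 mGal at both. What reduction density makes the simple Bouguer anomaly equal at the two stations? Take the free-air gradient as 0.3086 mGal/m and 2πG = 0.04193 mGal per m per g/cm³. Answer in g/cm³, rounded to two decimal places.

Δg_obs = 980178.98 − 980311.04 = -132.06 mGal over Δh = 901.5 − 274.2 = 627.3 m
Equal Bouguer anomalies ⇒ Δg_obs + (0.3086 − 0.04193ρ)·Δh = 0
0.3086 − 0.04193ρ = −Δg_obs/Δh = 0.21052
ρ = (0.3086 − 0.21052) / 0.04193 = 2.34 g/cm³

2.34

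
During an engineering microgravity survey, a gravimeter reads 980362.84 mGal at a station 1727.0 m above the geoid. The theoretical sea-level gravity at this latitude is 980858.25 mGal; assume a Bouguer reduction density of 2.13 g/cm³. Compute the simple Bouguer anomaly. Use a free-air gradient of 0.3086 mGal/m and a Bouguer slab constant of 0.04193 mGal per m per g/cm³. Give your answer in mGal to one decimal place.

-116.7

Free-air correction = 0.3086 × 1727.0 = 532.95 mGal
Free-air anomaly = 980362.84 − 980858.25 + (532.95) = 37.54 mGal
Bouguer slab correction = 0.04193 × 2.13 × 1727.0 = 154.24 mGal
Simple Bouguer anomaly = 37.54 − (154.24) = -116.70 mGal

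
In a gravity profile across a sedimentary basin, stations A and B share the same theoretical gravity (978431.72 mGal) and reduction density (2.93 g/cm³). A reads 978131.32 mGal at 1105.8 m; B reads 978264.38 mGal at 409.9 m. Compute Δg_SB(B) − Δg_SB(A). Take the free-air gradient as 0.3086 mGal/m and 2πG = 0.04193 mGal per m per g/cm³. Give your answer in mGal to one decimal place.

3.8

Δg_SB(A) = 978131.32 − 978431.72 + 0.3086×1105.8 − 0.04193×2.93×1105.8 = -95.00 mGal
Δg_SB(B) = 978264.38 − 978431.72 + 0.3086×409.9 − 0.04193×2.93×409.9 = -91.20 mGal
Difference = -91.20 − (-95.00) = 3.80 mGal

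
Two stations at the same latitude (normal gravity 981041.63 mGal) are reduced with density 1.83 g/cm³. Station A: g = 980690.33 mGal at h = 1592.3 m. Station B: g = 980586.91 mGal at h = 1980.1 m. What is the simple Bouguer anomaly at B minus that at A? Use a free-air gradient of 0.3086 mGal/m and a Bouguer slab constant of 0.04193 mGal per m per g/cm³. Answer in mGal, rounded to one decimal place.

-13.5

Δg_SB(A) = 980690.33 − 981041.63 + 0.3086×1592.3 − 0.04193×1.83×1592.3 = 17.90 mGal
Δg_SB(B) = 980586.91 − 981041.63 + 0.3086×1980.1 − 0.04193×1.83×1980.1 = 4.40 mGal
Difference = 4.40 − (17.90) = -13.50 mGal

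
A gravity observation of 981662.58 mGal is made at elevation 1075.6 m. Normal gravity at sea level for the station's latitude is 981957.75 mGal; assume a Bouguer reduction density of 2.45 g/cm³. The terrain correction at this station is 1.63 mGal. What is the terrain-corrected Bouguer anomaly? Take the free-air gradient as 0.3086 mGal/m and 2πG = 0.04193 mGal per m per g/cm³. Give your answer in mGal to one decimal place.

Free-air correction = 0.3086 × 1075.6 = 331.93 mGal
Free-air anomaly = 981662.58 − 981957.75 + (331.93) = 36.76 mGal
Bouguer slab correction = 0.04193 × 2.45 × 1075.6 = 110.49 mGal
Simple Bouguer anomaly = 36.76 − (110.49) = -73.73 mGal
Complete Bouguer anomaly = -73.73 + 1.63 = -72.10 mGal

-72.1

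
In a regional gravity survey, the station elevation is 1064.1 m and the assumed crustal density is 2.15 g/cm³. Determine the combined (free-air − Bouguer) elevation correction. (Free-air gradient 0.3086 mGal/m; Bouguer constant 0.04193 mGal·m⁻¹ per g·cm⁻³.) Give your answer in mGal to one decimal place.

232.5

Combined gradient = 0.3086 − 0.04193 × 2.15 = 0.2184505 mGal/m
Combined elevation correction = 0.2184505 × 1064.1 = 232.5 mGal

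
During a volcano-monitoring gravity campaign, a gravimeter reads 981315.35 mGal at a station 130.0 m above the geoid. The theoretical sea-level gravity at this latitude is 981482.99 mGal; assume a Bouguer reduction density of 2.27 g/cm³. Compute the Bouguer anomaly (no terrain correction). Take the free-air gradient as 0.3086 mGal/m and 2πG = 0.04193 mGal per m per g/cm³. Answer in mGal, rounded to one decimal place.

Free-air correction = 0.3086 × 130.0 = 40.12 mGal
Free-air anomaly = 981315.35 − 981482.99 + (40.12) = -127.52 mGal
Bouguer slab correction = 0.04193 × 2.27 × 130.0 = 12.37 mGal
Simple Bouguer anomaly = -127.52 − (12.37) = -139.89 mGal

-139.9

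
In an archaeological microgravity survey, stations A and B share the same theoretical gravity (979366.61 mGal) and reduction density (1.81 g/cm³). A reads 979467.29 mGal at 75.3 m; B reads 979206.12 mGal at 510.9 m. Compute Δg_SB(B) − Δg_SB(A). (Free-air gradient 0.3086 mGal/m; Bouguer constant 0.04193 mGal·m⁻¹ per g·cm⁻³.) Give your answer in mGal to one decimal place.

Δg_SB(A) = 979467.29 − 979366.61 + 0.3086×75.3 − 0.04193×1.81×75.3 = 118.20 mGal
Δg_SB(B) = 979206.12 − 979366.61 + 0.3086×510.9 − 0.04193×1.81×510.9 = -41.60 mGal
Difference = -41.60 − (118.20) = -159.80 mGal

-159.8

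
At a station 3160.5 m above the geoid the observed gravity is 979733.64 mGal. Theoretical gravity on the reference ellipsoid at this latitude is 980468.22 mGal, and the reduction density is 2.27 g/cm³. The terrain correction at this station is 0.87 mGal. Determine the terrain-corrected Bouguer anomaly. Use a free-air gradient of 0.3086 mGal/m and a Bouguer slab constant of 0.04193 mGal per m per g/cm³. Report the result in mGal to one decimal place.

-59.2

Free-air correction = 0.3086 × 3160.5 = 975.33 mGal
Free-air anomaly = 979733.64 − 980468.22 + (975.33) = 240.75 mGal
Bouguer slab correction = 0.04193 × 2.27 × 3160.5 = 300.82 mGal
Simple Bouguer anomaly = 240.75 − (300.82) = -60.07 mGal
Complete Bouguer anomaly = -60.07 + 0.87 = -59.20 mGal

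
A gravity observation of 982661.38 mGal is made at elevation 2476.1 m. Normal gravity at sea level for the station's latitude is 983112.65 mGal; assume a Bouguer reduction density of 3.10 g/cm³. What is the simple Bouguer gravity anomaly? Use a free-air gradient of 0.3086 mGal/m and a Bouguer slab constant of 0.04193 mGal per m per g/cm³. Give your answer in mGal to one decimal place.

-9.0

Free-air correction = 0.3086 × 2476.1 = 764.12 mGal
Free-air anomaly = 982661.38 − 983112.65 + (764.12) = 312.85 mGal
Bouguer slab correction = 0.04193 × 3.10 × 2476.1 = 321.85 mGal
Simple Bouguer anomaly = 312.85 − (321.85) = -9.00 mGal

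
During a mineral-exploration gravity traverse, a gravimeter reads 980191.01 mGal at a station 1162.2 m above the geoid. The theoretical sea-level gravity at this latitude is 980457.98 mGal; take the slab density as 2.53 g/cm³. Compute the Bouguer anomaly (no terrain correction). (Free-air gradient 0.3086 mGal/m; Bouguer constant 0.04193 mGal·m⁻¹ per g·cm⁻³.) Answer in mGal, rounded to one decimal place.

-31.6

Free-air correction = 0.3086 × 1162.2 = 358.65 mGal
Free-air anomaly = 980191.01 − 980457.98 + (358.65) = 91.68 mGal
Bouguer slab correction = 0.04193 × 2.53 × 1162.2 = 123.29 mGal
Simple Bouguer anomaly = 91.68 − (123.29) = -31.61 mGal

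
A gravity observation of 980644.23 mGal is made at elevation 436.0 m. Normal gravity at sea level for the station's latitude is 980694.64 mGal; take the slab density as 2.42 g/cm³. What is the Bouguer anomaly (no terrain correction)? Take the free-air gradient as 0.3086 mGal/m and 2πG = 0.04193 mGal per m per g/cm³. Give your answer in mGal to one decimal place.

Free-air correction = 0.3086 × 436.0 = 134.55 mGal
Free-air anomaly = 980644.23 − 980694.64 + (134.55) = 84.14 mGal
Bouguer slab correction = 0.04193 × 2.42 × 436.0 = 44.24 mGal
Simple Bouguer anomaly = 84.14 − (44.24) = 39.90 mGal

39.9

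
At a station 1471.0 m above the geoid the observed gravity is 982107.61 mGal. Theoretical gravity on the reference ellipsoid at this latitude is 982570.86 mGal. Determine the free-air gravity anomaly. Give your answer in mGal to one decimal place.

Free-air correction = 0.3086 × 1471.0 = 453.95 mGal
Free-air anomaly = 982107.61 − 982570.86 + (453.95) = -9.30 mGal

-9.3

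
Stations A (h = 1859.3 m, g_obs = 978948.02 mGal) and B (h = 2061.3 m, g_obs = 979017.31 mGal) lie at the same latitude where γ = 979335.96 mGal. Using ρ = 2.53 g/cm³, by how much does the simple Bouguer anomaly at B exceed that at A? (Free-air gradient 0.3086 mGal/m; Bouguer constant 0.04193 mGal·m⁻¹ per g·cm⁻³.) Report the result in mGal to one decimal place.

110.2

Δg_SB(A) = 978948.02 − 979335.96 + 0.3086×1859.3 − 0.04193×2.53×1859.3 = -11.40 mGal
Δg_SB(B) = 979017.31 − 979335.96 + 0.3086×2061.3 − 0.04193×2.53×2061.3 = 98.80 mGal
Difference = 98.80 − (-11.40) = 110.20 mGal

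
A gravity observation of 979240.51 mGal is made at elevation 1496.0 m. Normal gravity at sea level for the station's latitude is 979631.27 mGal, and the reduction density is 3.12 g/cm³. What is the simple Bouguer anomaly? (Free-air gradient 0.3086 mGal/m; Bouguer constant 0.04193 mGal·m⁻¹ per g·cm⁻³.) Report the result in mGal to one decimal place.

Free-air correction = 0.3086 × 1496.0 = 461.67 mGal
Free-air anomaly = 979240.51 − 979631.27 + (461.67) = 70.91 mGal
Bouguer slab correction = 0.04193 × 3.12 × 1496.0 = 195.71 mGal
Simple Bouguer anomaly = 70.91 − (195.71) = -124.80 mGal

-124.8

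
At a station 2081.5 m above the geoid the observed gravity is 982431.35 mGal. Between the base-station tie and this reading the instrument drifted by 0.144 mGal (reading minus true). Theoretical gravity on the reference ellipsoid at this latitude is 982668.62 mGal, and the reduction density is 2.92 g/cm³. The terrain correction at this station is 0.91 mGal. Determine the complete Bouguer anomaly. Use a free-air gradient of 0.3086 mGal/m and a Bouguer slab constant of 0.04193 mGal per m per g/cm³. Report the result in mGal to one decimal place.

151.0

Drift-corrected reading = 982431.35 − (0.144) = 982431.206 mGal
Free-air correction = 0.3086 × 2081.5 = 642.35 mGal
Free-air anomaly = 982431.206 − 982668.62 + (642.35) = 404.936 mGal
Bouguer slab correction = 0.04193 × 2.92 × 2081.5 = 254.85 mGal
Simple Bouguer anomaly = 404.936 − (254.85) = 150.086 mGal
Complete Bouguer anomaly = 150.086 + 0.91 = 150.996 mGal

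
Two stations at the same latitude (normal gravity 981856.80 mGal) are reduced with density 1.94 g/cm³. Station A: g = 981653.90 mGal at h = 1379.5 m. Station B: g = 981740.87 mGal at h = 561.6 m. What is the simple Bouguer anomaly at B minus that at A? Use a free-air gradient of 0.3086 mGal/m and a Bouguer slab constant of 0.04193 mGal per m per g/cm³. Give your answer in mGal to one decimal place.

-98.9

Δg_SB(A) = 981653.90 − 981856.80 + 0.3086×1379.5 − 0.04193×1.94×1379.5 = 110.60 mGal
Δg_SB(B) = 981740.87 − 981856.80 + 0.3086×561.6 − 0.04193×1.94×561.6 = 11.70 mGal
Difference = 11.70 − (110.60) = -98.90 mGal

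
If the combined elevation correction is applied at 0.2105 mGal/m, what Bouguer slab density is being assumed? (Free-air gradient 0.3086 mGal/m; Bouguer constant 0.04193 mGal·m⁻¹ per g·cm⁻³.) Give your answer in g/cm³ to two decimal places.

2.34

0.2105 = 0.3086 − 0.04193 × ρ
ρ = (0.3086 − 0.2105) / 0.04193 = 2.34 g/cm³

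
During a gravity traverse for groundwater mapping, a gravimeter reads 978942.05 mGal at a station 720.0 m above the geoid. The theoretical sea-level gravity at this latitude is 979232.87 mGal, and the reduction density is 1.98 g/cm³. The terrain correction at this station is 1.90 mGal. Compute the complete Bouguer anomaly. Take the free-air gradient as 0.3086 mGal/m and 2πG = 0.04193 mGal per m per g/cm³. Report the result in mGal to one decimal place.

-126.5

Free-air correction = 0.3086 × 720.0 = 222.19 mGal
Free-air anomaly = 978942.05 − 979232.87 + (222.19) = -68.63 mGal
Bouguer slab correction = 0.04193 × 1.98 × 720.0 = 59.78 mGal
Simple Bouguer anomaly = -68.63 − (59.78) = -128.41 mGal
Complete Bouguer anomaly = -128.41 + 1.90 = -126.51 mGal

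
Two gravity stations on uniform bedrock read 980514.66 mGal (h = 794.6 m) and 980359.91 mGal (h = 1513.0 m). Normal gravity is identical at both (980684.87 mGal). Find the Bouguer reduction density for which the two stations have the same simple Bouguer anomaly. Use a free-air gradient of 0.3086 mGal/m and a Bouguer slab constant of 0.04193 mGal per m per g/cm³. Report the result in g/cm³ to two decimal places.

Δg_obs = 980359.91 − 980514.66 = -154.75 mGal over Δh = 1513.0 − 794.6 = 718.4 m
Equal Bouguer anomalies ⇒ Δg_obs + (0.3086 − 0.04193ρ)·Δh = 0
0.3086 − 0.04193ρ = −Δg_obs/Δh = 0.21541
ρ = (0.3086 − 0.21541) / 0.04193 = 2.22 g/cm³

2.22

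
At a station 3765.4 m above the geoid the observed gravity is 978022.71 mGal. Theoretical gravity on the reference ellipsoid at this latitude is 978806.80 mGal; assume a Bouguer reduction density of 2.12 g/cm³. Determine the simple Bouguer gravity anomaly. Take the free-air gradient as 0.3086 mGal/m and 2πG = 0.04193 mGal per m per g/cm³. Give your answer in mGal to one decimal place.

43.2

Free-air correction = 0.3086 × 3765.4 = 1162.00 mGal
Free-air anomaly = 978022.71 − 978806.80 + (1162.00) = 377.91 mGal
Bouguer slab correction = 0.04193 × 2.12 × 3765.4 = 334.71 mGal
Simple Bouguer anomaly = 377.91 − (334.71) = 43.20 mGal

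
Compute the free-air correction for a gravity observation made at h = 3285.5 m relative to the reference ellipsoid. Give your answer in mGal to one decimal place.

1013.9

Free-air correction = 0.3086 × 3285.5 = 1013.9 mGal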